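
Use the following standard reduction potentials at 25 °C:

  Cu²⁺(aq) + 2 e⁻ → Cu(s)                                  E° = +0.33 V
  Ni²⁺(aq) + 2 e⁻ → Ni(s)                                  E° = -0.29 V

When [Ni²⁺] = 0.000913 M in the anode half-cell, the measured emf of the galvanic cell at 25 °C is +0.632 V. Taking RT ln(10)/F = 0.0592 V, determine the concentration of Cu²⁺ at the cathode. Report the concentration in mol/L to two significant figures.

0.0023 M

Cu²⁺/Cu is the cathode, Ni²⁺/Ni the anode: E°cell = +0.62 V, n = 2.
Overall reaction: Cu²⁺(aq) + Ni(s) → Cu(s) + Ni²⁺(aq); Q = [Ni²⁺]^1/[Cu²⁺]^1.
From E = E° − (0.0592/n) log Q: log Q = (E° − E)·n/0.0592 = (+0.62 − (+0.632))·2/0.0592 = -0.4054.
So 1·log[Cu²⁺] = 1·log(0.000913) − log Q = -3.0395 − (-0.4054) = -2.6341; [Cu²⁺] = 10^(-2.6341) ≈ 0.0023 M.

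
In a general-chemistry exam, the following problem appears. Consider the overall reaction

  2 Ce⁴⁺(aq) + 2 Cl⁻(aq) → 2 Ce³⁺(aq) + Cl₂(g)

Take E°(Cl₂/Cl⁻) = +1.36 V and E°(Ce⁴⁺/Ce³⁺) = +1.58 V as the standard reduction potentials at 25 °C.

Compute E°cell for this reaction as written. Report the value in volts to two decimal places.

The Ce⁴⁺/Ce³⁺ couple has the higher reduction potential, so it is the cathode; Cl₂/Cl⁻ is oxidised at the anode.
E°cell = E°(cathode) − E°(anode) = (+1.58) − (+1.36) = +0.22 V.

+0.22 V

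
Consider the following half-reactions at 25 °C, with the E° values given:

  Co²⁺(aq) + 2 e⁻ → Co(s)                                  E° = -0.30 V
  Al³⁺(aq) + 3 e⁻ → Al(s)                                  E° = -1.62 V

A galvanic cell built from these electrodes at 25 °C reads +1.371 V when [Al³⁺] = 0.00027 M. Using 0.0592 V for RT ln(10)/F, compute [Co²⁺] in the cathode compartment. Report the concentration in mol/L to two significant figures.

0.22 M

Co²⁺/Co is the cathode, Al³⁺/Al the anode: E°cell = +1.32 V, n = 6.
Overall reaction: 3 Co²⁺(aq) + 2 Al(s) → 3 Co(s) + 2 Al³⁺(aq); Q = [Al³⁺]^2/[Co²⁺]^3.
From E = E° − (0.0592/n) log Q: log Q = (E° − E)·n/0.0592 = (+1.32 − (+1.371))·6/0.0592 = -5.1689.
So 3·log[Co²⁺] = 2·log(0.00027) − log Q = -7.1373 − (-5.1689) = -1.9684; log[Co²⁺] = -1.9684 / 3 = -0.6561; [Co²⁺] = 10^(-0.6561) ≈ 0.22 M.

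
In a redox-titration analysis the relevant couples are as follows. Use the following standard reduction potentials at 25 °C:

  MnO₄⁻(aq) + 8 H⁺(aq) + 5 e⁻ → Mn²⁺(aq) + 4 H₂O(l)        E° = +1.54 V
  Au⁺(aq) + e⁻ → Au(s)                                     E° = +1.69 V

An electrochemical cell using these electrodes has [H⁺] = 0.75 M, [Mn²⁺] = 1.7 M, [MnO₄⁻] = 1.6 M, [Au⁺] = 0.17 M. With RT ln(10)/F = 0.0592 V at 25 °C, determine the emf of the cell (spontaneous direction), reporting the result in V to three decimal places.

Au⁺/Au is the cathode (higher E°), MnO₄⁻/Mn²⁺ the anode: E°cell = +1.69 − (+1.54) = +0.15 V, n = 5.
Overall: 5 Au⁺(aq) + Mn²⁺(aq) + 4 H₂O(l) → 5 Au(s) + MnO₄⁻(aq) + 8 H⁺(aq)
Q = [MnO₄⁻]·[H⁺]^8 / ([Au⁺]^5·[Mn²⁺]); log Q = 2.822.
E = E° − (0.0592/n) log Q = +0.15 − (0.0592/5)(2.822) = +0.117 V.

+0.117 V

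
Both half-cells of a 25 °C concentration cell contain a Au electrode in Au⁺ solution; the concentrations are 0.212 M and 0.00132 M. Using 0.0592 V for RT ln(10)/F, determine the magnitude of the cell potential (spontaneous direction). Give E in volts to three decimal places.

+0.131 V

For a concentration cell E°cell = 0. The 0.212 M side is the cathode (reduction is favoured where [Au⁺] is higher).
With n = 1, E = −(0.0592/1) log([Au⁺]ₐₙ/[Au⁺]꜀ₐₜ) = −(0.0592/1) log(0.00132/0.212) = −(0.0592/1)(-2.206) = +0.131 V.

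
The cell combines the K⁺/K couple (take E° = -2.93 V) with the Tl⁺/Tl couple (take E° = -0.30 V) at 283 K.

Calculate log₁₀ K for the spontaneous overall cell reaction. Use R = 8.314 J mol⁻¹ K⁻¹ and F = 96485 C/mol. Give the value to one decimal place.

Cathode: Tl⁺/Tl; anode: K⁺/K. E°cell = (-0.30) − (-2.93) = +2.63 V, with n = 1.
ΔG° = −nFE° = −RT ln K, so ln K = nFE°/(RT) = (1)(96485)(+2.63) / ((8.314)(283)) = 107.850.
log₁₀ K = 107.850 / ln 10 = 46.8.

46.8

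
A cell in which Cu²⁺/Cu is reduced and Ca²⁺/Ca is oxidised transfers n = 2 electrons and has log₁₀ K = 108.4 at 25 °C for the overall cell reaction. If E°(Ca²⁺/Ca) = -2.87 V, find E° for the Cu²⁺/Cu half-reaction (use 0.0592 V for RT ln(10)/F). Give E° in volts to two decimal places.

E°cell = (0.0592/n)·log K = (0.0592/2)(108.4) = +3.209 V.
Since Cu²⁺/Cu is the cathode and Ca²⁺/Ca the anode, E°cell = E°(Cu²⁺/Cu) − E°(Ca²⁺/Ca).
So E°(Cu²⁺/Cu) = E°cell + E°(Ca²⁺/Ca) = +3.209 + (-2.87) = +0.34 V.

+0.34 V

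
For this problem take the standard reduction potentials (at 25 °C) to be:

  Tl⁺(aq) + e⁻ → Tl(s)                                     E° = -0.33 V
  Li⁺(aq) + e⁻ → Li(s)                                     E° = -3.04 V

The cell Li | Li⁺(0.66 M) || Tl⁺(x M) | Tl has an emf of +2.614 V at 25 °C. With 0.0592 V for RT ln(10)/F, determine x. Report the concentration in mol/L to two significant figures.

0.016 M

Tl⁺/Tl is the cathode, Li⁺/Li the anode: E°cell = +2.71 V, n = 1.
Overall reaction: Tl⁺(aq) + Li(s) → Tl(s) + Li⁺(aq); Q = [Li⁺]^1/[Tl⁺]^1.
From E = E° − (0.0592/n) log Q: log Q = (E° − E)·n/0.0592 = (+2.71 − (+2.614))·1/0.0592 = 1.6216.
So 1·log[Tl⁺] = 1·log(0.66) − log Q = -0.1805 − (1.6216) = -1.8021; [Tl⁺] = 10^(-1.8021) ≈ 0.016 M.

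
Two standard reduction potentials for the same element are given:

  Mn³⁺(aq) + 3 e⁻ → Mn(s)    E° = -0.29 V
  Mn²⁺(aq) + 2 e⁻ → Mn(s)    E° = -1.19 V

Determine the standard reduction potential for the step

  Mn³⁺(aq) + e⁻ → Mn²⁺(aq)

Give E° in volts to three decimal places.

Sequential free energies add, so n₃E°₃ = n₁E°₁ + n₂E°₂.
With n₃ = 3, and the known step contributing 2×(-1.19) V, the unknown satisfies 1·E° = 3×(-0.29) − 2×(-1.19) = +1.510.
E° = +1.510 / 1 = +1.510 V.

+1.510 V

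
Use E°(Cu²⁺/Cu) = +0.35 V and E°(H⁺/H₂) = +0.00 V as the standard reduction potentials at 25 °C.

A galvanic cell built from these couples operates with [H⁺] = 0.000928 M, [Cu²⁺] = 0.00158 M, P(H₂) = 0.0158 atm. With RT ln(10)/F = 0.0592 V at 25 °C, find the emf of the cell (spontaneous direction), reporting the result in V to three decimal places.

+0.393 V

Cu²⁺/Cu is the cathode (higher E°), H⁺/H₂ the anode: E°cell = +0.35 − (+0.00) = +0.35 V, n = 2.
Overall: Cu²⁺(aq) + H₂(g) → Cu(s) + 2 H⁺(aq)
Q = [H⁺]^2 / ([Cu²⁺]·P(H₂)); log Q = -1.462.
E = E° − (0.0592/n) log Q = +0.35 − (0.0592/2)(-1.462) = +0.393 V.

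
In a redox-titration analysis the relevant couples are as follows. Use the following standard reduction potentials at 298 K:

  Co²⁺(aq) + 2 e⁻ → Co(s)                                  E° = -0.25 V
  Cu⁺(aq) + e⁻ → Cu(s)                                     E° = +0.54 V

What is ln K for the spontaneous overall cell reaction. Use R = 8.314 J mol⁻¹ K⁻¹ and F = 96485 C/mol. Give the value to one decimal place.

Cathode: Cu⁺/Cu; anode: Co²⁺/Co. E°cell = (+0.54) − (-0.25) = +0.79 V, with n = 2.
ΔG° = −nFE° = −RT ln K, so ln K = nFE°/(RT) = (2)(96485)(+0.79) / ((8.314)(298)) = 61.531.

61.5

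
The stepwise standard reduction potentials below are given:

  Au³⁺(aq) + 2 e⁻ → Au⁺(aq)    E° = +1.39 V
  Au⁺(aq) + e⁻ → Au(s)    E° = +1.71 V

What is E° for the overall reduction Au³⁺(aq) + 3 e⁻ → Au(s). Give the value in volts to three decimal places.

Standard free energies of sequential steps add: ΔG°₃ = ΔG°₁ + ΔG°₂, so n₃E°₃ = n₁E°₁ + n₂E°₂.
E°₃ = (2×+1.39 + 1×+1.71) / 3 = (+4.490) / 3 = +1.497 V.

+1.497 V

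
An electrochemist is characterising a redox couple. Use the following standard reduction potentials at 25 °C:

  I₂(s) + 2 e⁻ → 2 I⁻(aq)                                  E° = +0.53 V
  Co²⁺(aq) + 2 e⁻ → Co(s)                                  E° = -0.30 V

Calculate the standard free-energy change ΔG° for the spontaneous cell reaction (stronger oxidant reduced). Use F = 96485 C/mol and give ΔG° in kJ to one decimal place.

-160.2 kJ

I₂/I⁻ (E° = +0.53 V) is the cathode; Co²⁺/Co (E° = -0.30 V) is the anode, so E°cell = +0.83 V.
Balancing electrons gives n = 2 (lcm of 2 and 2).
ΔG° = −nFE° = −(2)(96485)(+0.83) = -160,165 J = -160.2 kJ.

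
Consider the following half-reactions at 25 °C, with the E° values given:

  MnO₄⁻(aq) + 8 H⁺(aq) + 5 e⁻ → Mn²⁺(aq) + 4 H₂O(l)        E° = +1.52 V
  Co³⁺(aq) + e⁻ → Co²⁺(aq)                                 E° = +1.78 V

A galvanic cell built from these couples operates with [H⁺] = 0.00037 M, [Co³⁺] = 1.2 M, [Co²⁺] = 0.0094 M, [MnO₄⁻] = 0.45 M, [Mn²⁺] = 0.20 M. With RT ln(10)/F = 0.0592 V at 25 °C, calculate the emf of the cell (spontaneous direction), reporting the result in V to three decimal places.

+0.706 V

Co³⁺/Co²⁺ is the cathode (higher E°), MnO₄⁻/Mn²⁺ the anode: E°cell = +1.78 − (+1.52) = +0.26 V, n = 5.
Overall: 5 Co³⁺(aq) + Mn²⁺(aq) + 4 H₂O(l) → 5 Co²⁺(aq) + MnO₄⁻(aq) + 8 H⁺(aq)
Q = [Co²⁺]^5·[MnO₄⁻]·[H⁺]^8 / ([Co³⁺]^5·[Mn²⁺]); log Q = -37.632.
E = E° − (0.0592/n) log Q = +0.26 − (0.0592/5)(-37.632) = +0.706 V.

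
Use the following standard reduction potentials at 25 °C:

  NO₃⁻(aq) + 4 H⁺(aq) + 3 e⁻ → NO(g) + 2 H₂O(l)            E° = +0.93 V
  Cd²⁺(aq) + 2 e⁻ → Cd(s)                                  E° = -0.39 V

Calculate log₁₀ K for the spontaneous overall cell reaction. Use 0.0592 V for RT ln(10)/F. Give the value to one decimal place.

133.8

Cathode: NO₃⁻/NO; anode: Cd²⁺/Cd. E°cell = +1.32 V, n = 6.
log K = nE°cell / 0.0592 = (6)(+1.32) / 0.0592 = 133.8.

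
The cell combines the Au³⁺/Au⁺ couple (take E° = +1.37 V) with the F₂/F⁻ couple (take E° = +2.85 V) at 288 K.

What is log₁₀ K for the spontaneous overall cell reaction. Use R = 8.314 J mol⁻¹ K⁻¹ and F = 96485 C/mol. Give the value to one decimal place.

Cathode: F₂/F⁻; anode: Au³⁺/Au⁺. E°cell = (+2.85) − (+1.37) = +1.48 V, with n = 2.
ΔG° = −nFE° = −RT ln K, so ln K = nFE°/(RT) = (2)(96485)(+1.48) / ((8.314)(288)) = 119.275.
log₁₀ K = 119.275 / ln 10 = 51.8.

51.8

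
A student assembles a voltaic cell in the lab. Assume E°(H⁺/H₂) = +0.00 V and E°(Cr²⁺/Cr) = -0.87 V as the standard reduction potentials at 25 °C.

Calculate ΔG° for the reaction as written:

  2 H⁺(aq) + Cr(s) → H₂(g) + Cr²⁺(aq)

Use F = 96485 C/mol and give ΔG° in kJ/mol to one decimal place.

As written, H⁺/H₂ is reduced (cathode) and Cr²⁺/Cr is oxidised (anode), so E°cell = (+0.00) − (-0.87) = +0.87 V.
Balancing electrons gives n = 2.
ΔG° = −nFE° = −(2)(96485)(+0.87) = -167,884 J = -167.9 kJ/mol.

-167.9 kJ/mol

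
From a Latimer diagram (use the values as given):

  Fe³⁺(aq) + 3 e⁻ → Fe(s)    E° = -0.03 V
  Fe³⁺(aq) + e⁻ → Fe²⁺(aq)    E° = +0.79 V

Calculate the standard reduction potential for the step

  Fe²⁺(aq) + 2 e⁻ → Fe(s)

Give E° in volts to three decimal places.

-0.440 V

Sequential free energies add, so n₃E°₃ = n₁E°₁ + n₂E°₂.
With n₃ = 3, and the known step contributing 1×(+0.79) V, the unknown satisfies 2·E° = 3×(-0.03) − 1×(+0.79) = -0.880.
E° = -0.880 / 2 = -0.440 V.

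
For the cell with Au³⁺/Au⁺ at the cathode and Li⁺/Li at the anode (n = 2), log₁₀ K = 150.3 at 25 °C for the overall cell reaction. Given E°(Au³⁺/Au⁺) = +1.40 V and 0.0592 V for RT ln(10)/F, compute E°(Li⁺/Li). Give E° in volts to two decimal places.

-3.05 V

E°cell = (0.0592/n)·log K = (0.0592/2)(150.3) = +4.449 V.
Since Au³⁺/Au⁺ is the cathode and Li⁺/Li the anode, E°cell = E°(Au³⁺/Au⁺) − E°(Li⁺/Li).
So E°(Li⁺/Li) = E°(Au³⁺/Au⁺) − E°cell = (+1.40) − (+4.449) = -3.05 V.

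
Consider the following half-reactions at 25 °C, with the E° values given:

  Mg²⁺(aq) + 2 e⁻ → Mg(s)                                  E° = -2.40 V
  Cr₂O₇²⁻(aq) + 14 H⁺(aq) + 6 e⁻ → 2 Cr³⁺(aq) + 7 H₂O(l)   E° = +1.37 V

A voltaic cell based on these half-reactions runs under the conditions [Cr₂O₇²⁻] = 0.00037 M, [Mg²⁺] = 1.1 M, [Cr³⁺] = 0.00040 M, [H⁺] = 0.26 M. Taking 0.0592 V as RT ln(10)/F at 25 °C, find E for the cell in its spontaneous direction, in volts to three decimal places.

Cr₂O₇²⁻/Cr³⁺ is the cathode (higher E°), Mg²⁺/Mg the anode: E°cell = +1.37 − (-2.40) = +3.77 V, n = 6.
Overall: Cr₂O₇²⁻(aq) + 14 H⁺(aq) + 3 Mg(s) → 2 Cr³⁺(aq) + 7 H₂O(l) + 3 Mg²⁺(aq)
Q = [Cr³⁺]^2·[Mg²⁺]^3 / ([Cr₂O₇²⁻]·[H⁺]^14); log Q = 4.950.
E = E° − (0.0592/n) log Q = +3.77 − (0.0592/6)(4.950) = +3.721 V.

+3.721 V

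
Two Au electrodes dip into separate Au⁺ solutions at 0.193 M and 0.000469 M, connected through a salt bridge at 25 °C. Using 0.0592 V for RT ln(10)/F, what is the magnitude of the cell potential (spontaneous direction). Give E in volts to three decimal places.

+0.155 V

For a concentration cell E°cell = 0. The 0.193 M side is the cathode (reduction is favoured where [Au⁺] is higher).
With n = 1, E = −(0.0592/1) log([Au⁺]ₐₙ/[Au⁺]꜀ₐₜ) = −(0.0592/1) log(0.000469/0.193) = −(0.0592/1)(-2.614) = +0.155 V.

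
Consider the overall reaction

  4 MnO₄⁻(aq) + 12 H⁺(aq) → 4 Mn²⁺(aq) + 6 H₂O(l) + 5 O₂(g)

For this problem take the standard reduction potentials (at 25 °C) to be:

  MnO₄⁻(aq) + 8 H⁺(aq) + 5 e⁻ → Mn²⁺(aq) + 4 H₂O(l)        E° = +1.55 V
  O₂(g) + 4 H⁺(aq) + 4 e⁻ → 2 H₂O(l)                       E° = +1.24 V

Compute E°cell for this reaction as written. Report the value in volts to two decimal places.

The MnO₄⁻/Mn²⁺ couple has the higher reduction potential, so it is the cathode; O₂/H₂O is oxidised at the anode.
E°cell = E°(cathode) − E°(anode) = (+1.55) − (+1.24) = +0.31 V.

+0.31 V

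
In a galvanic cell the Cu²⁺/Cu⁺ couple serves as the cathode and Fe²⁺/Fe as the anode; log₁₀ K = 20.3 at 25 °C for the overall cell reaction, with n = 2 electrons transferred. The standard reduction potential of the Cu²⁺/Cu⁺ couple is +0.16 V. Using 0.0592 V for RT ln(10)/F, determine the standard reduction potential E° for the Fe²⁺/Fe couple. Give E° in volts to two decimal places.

E°cell = (0.0592/n)·log K = (0.0592/2)(20.3) = +0.601 V.
Since Cu²⁺/Cu⁺ is the cathode and Fe²⁺/Fe the anode, E°cell = E°(Cu²⁺/Cu⁺) − E°(Fe²⁺/Fe).
So E°(Fe²⁺/Fe) = E°(Cu²⁺/Cu⁺) − E°cell = (+0.16) − (+0.601) = -0.44 V.

-0.44 V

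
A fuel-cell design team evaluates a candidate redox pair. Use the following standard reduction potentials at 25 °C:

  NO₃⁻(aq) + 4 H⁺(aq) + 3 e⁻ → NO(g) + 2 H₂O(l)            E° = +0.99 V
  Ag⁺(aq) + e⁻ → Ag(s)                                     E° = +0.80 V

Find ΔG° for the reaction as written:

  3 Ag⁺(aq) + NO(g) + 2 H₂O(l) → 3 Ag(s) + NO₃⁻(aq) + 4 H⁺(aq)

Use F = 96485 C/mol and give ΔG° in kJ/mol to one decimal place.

As written, Ag⁺/Ag is reduced (cathode) and NO₃⁻/NO is oxidised (anode), so E°cell = (+0.80) − (+0.99) = -0.19 V.
Balancing electrons gives n = 3.
ΔG° = −nFE° = −(3)(96485)(-0.19) = 54,996 J = +55.0 kJ/mol.

+55.0 kJ/mol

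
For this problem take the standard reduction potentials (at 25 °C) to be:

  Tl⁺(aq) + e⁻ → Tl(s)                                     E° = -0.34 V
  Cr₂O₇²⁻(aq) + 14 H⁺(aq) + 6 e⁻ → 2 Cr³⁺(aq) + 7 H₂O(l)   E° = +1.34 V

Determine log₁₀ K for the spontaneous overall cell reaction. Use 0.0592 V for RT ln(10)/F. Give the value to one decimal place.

170.3

Cathode: Cr₂O₇²⁻/Cr³⁺; anode: Tl⁺/Tl. E°cell = +1.68 V, n = 6.
log K = nE°cell / 0.0592 = (6)(+1.68) / 0.0592 = 170.3.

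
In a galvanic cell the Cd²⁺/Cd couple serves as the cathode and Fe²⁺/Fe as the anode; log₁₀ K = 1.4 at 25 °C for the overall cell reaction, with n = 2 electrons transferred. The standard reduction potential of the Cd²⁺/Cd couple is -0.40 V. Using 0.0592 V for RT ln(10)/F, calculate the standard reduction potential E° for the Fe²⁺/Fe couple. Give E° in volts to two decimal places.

-0.44 V

E°cell = (0.0592/n)·log K = (0.0592/2)(1.4) = +0.041 V.
Since Cd²⁺/Cd is the cathode and Fe²⁺/Fe the anode, E°cell = E°(Cd²⁺/Cd) − E°(Fe²⁺/Fe).
So E°(Fe²⁺/Fe) = E°(Cd²⁺/Cd) − E°cell = (-0.40) − (+0.041) = -0.44 V.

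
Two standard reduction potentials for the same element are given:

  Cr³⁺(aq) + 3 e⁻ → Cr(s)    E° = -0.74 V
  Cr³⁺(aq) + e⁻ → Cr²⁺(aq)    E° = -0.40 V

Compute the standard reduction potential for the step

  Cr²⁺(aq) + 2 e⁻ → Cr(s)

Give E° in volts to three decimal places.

Sequential free energies add, so n₃E°₃ = n₁E°₁ + n₂E°₂.
With n₃ = 3, and the known step contributing 1×(-0.40) V, the unknown satisfies 2·E° = 3×(-0.74) − 1×(-0.40) = -1.820.
E° = -1.820 / 2 = -0.910 V.

-0.910 V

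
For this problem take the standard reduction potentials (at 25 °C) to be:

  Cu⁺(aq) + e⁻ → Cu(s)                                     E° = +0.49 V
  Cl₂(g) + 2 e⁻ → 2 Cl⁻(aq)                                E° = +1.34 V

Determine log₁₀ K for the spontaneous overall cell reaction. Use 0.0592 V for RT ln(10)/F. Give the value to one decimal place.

28.7

Cathode: Cl₂/Cl⁻; anode: Cu⁺/Cu. E°cell = +0.85 V, n = 2.
log K = nE°cell / 0.0592 = (2)(+0.85) / 0.0592 = 28.7.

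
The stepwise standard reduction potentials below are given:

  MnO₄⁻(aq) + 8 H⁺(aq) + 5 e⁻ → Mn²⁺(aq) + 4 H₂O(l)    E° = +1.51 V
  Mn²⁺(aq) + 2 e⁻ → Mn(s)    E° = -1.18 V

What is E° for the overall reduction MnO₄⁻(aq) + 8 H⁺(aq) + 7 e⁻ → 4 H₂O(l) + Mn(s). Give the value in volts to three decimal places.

+0.741 V

Since ΔG° = −nFE° is additive over sequential reductions, n₃E°₃ = n₁E°₁ + n₂E°₂.
E°₃ = (5×+1.51 + 2×-1.18) / 7 = (+5.190) / 7 = +0.741 V.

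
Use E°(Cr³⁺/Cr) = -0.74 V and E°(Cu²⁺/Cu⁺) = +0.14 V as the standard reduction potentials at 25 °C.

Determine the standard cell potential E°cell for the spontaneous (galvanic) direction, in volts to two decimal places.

+0.88 V

The Cu²⁺/Cu⁺ couple has the higher reduction potential, so it is the cathode; Cr³⁺/Cr is oxidised at the anode.
E°cell = E°(cathode) − E°(anode) = (+0.14) − (-0.74) = +0.88 V.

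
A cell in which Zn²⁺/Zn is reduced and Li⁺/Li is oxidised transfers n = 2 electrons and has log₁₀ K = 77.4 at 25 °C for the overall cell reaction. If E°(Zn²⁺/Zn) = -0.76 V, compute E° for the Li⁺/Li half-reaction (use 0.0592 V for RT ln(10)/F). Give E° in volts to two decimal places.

-3.05 V

E°cell = (0.0592/n)·log K = (0.0592/2)(77.4) = +2.291 V.
Since Zn²⁺/Zn is the cathode and Li⁺/Li the anode, E°cell = E°(Zn²⁺/Zn) − E°(Li⁺/Li).
So E°(Li⁺/Li) = E°(Zn²⁺/Zn) − E°cell = (-0.76) − (+2.291) = -3.05 V.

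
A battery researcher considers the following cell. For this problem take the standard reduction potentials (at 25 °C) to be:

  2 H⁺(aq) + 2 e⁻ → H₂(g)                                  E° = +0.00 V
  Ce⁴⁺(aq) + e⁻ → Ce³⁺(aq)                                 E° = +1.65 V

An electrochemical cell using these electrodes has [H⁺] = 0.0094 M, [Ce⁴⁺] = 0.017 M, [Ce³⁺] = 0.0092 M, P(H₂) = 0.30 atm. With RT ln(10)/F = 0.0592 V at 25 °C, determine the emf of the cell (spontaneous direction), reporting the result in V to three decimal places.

Ce⁴⁺/Ce³⁺ is the cathode (higher E°), H⁺/H₂ the anode: E°cell = +1.65 − (+0.00) = +1.65 V, n = 2.
Overall: 2 Ce⁴⁺(aq) + H₂(g) → 2 Ce³⁺(aq) + 2 H⁺(aq)
Q = [Ce³⁺]^2·[H⁺]^2 / ([Ce⁴⁺]^2·P(H₂)); log Q = -4.064.
E = E° − (0.0592/n) log Q = +1.65 − (0.0592/2)(-4.064) = +1.770 V.

+1.770 V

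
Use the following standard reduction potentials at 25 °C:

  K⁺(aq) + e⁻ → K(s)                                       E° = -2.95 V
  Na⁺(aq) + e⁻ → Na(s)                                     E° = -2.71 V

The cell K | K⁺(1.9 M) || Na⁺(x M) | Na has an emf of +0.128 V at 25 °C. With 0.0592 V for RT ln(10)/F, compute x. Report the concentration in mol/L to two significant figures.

Na⁺/Na is the cathode, K⁺/K the anode: E°cell = +0.24 V, n = 1.
Overall reaction: Na⁺(aq) + K(s) → Na(s) + K⁺(aq); Q = [K⁺]^1/[Na⁺]^1.
From E = E° − (0.0592/n) log Q: log Q = (E° − E)·n/0.0592 = (+0.24 − (+0.128))·1/0.0592 = 1.8919.
So 1·log[Na⁺] = 1·log(1.9) − log Q = 0.2788 − (1.8919) = -1.6131; [Na⁺] = 10^(-1.6131) ≈ 0.024 M.

0.024 M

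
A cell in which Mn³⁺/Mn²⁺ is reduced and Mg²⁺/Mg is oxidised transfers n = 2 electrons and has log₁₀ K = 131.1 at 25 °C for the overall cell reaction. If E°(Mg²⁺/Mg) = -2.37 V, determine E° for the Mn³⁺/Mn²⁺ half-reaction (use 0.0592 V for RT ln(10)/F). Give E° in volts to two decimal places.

E°cell = (0.0592/n)·log K = (0.0592/2)(131.1) = +3.881 V.
Since Mn³⁺/Mn²⁺ is the cathode and Mg²⁺/Mg the anode, E°cell = E°(Mn³⁺/Mn²⁺) − E°(Mg²⁺/Mg).
So E°(Mn³⁺/Mn²⁺) = E°cell + E°(Mg²⁺/Mg) = +3.881 + (-2.37) = +1.51 V.

+1.51 V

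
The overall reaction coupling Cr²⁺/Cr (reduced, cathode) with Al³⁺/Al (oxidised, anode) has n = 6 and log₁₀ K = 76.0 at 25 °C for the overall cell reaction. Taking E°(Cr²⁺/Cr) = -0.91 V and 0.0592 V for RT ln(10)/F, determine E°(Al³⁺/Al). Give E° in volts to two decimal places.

-1.66 V

E°cell = (0.0592/n)·log K = (0.0592/6)(76.0) = +0.750 V.
Since Cr²⁺/Cr is the cathode and Al³⁺/Al the anode, E°cell = E°(Cr²⁺/Cr) − E°(Al³⁺/Al).
So E°(Al³⁺/Al) = E°(Cr²⁺/Cr) − E°cell = (-0.91) − (+0.750) = -1.66 V.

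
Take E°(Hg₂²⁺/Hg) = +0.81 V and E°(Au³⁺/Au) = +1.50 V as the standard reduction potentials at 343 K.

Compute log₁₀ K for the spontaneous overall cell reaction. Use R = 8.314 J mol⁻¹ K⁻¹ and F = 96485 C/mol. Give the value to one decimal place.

Cathode: Au³⁺/Au; anode: Hg₂²⁺/Hg. E°cell = (+1.50) − (+0.81) = +0.69 V, with n = 6.
ΔG° = −nFE° = −RT ln K, so ln K = nFE°/(RT) = (6)(96485)(+0.69) / ((8.314)(343)) = 140.074.
log₁₀ K = 140.074 / ln 10 = 60.8.

60.8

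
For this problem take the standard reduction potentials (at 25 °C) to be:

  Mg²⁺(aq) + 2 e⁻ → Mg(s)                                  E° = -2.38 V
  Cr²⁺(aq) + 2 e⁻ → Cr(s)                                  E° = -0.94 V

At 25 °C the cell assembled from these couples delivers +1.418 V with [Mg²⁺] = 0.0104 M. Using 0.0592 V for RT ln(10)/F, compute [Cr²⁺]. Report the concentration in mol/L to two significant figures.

0.0019 M

Cr²⁺/Cr is the cathode, Mg²⁺/Mg the anode: E°cell = +1.44 V, n = 2.
Overall reaction: Cr²⁺(aq) + Mg(s) → Cr(s) + Mg²⁺(aq); Q = [Mg²⁺]^1/[Cr²⁺]^1.
From E = E° − (0.0592/n) log Q: log Q = (E° − E)·n/0.0592 = (+1.44 − (+1.418))·2/0.0592 = 0.7432.
So 1·log[Cr²⁺] = 1·log(0.0104) − log Q = -1.9830 − (0.7432) = -2.7262; [Cr²⁺] = 10^(-2.7262) ≈ 0.0019 M.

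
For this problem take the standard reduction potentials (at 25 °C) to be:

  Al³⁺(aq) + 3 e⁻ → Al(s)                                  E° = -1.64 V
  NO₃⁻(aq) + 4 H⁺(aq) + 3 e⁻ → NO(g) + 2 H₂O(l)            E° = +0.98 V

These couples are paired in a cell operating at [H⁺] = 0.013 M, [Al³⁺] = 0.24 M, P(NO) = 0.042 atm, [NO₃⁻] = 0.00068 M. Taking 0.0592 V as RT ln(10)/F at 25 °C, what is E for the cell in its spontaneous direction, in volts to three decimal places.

NO₃⁻/NO is the cathode (higher E°), Al³⁺/Al the anode: E°cell = +0.98 − (-1.64) = +2.62 V, n = 3.
Overall: NO₃⁻(aq) + 4 H⁺(aq) + Al(s) → NO(g) + 2 H₂O(l) + Al³⁺(aq)
Q = P(NO)·[Al³⁺] / ([NO₃⁻]·[H⁺]^4); log Q = 8.715.
E = E° − (0.0592/n) log Q = +2.62 − (0.0592/3)(8.715) = +2.448 V.

+2.448 V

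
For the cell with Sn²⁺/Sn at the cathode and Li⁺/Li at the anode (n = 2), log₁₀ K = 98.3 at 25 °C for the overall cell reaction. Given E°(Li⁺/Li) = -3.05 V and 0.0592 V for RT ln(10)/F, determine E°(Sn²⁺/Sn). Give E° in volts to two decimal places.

E°cell = (0.0592/n)·log K = (0.0592/2)(98.3) = +2.910 V.
Since Sn²⁺/Sn is the cathode and Li⁺/Li the anode, E°cell = E°(Sn²⁺/Sn) − E°(Li⁺/Li).
So E°(Sn²⁺/Sn) = E°cell + E°(Li⁺/Li) = +2.910 + (-3.05) = -0.14 V.

-0.14 V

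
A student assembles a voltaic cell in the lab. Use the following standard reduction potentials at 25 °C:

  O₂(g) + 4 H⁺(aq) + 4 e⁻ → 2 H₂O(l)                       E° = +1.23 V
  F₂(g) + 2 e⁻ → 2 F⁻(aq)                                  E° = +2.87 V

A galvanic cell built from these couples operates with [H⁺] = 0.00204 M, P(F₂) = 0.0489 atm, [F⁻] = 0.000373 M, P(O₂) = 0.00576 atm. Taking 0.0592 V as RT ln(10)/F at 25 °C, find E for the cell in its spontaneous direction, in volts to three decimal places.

F₂/F⁻ is the cathode (higher E°), O₂/H₂O the anode: E°cell = +2.87 − (+1.23) = +1.64 V, n = 4.
Overall: 2 F₂(g) + 2 H₂O(l) → 4 F⁻(aq) + O₂(g) + 4 H⁺(aq)
Q = [F⁻]^4·P(O₂)·[H⁺]^4 / (P(F₂)^2); log Q = -24.093.
E = E° − (0.0592/n) log Q = +1.64 − (0.0592/4)(-24.093) = +1.997 V.

+1.997 V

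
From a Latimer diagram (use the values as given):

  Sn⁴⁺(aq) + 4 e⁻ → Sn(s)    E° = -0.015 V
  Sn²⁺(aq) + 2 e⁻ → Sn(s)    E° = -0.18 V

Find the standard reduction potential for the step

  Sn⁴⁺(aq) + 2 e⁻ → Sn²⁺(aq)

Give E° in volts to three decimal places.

Sequential free energies add, so n₃E°₃ = n₁E°₁ + n₂E°₂.
With n₃ = 4, and the known step contributing 2×(-0.18) V, the unknown satisfies 2·E° = 4×(-0.015) − 2×(-0.18) = +0.300.
E° = +0.300 / 2 = +0.150 V.

+0.150 V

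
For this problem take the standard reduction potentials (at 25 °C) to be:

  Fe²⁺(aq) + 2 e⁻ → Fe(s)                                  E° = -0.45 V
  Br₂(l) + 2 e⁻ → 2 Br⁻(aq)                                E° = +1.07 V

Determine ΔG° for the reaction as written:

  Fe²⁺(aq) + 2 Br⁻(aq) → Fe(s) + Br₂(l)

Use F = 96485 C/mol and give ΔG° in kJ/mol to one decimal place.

As written, Fe²⁺/Fe is reduced (cathode) and Br₂/Br⁻ is oxidised (anode), so E°cell = (-0.45) − (+1.07) = -1.52 V.
Balancing electrons gives n = 2.
ΔG° = −nFE° = −(2)(96485)(-1.52) = 293,314 J = +293.3 kJ/mol.

+293.3 kJ/mol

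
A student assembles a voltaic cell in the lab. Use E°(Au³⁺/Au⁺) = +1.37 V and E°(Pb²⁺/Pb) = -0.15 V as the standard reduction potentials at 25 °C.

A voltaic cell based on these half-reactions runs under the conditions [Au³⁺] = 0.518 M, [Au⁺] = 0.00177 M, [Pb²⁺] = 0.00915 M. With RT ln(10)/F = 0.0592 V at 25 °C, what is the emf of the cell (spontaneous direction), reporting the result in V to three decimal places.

+1.653 V

Au³⁺/Au⁺ is the cathode (higher E°), Pb²⁺/Pb the anode: E°cell = +1.37 − (-0.15) = +1.52 V, n = 2.
Overall: Au³⁺(aq) + Pb(s) → Au⁺(aq) + Pb²⁺(aq)
Q = [Au⁺]·[Pb²⁺] / ([Au³⁺]); log Q = -4.505.
E = E° − (0.0592/n) log Q = +1.52 − (0.0592/2)(-4.505) = +1.653 V.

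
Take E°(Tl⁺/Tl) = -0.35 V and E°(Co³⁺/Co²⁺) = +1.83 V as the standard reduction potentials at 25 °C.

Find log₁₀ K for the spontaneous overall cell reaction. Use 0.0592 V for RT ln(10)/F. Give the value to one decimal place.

36.8

Cathode: Co³⁺/Co²⁺; anode: Tl⁺/Tl. E°cell = +2.18 V, n = 1.
log K = nE°cell / 0.0592 = (1)(+2.18) / 0.0592 = 36.8.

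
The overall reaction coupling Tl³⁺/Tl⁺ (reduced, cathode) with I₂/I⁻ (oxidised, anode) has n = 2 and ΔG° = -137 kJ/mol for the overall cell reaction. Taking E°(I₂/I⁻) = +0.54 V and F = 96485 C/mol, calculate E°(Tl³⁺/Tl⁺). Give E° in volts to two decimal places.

+1.25 V

E°cell = −ΔG°/(nF) = −(-137×10³)/((2)(96485)) = +0.710 V.
Since Tl³⁺/Tl⁺ is the cathode and I₂/I⁻ the anode, E°cell = E°(Tl³⁺/Tl⁺) − E°(I₂/I⁻).
So E°(Tl³⁺/Tl⁺) = E°cell + E°(I₂/I⁻) = +0.710 + (+0.54) = +1.25 V.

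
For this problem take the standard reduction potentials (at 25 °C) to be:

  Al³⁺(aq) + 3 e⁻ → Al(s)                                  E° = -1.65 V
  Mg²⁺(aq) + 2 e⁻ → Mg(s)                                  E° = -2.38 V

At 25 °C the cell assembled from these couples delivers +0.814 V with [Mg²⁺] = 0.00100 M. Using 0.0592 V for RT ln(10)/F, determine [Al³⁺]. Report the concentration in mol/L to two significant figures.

Al³⁺/Al is the cathode, Mg²⁺/Mg the anode: E°cell = +0.73 V, n = 6.
Overall reaction: 2 Al³⁺(aq) + 3 Mg(s) → 2 Al(s) + 3 Mg²⁺(aq); Q = [Mg²⁺]^3/[Al³⁺]^2.
From E = E° − (0.0592/n) log Q: log Q = (E° − E)·n/0.0592 = (+0.73 − (+0.814))·6/0.0592 = -8.5135.
So 2·log[Al³⁺] = 3·log(0.001) − log Q = -9.0000 − (-8.5135) = -0.4865; log[Al³⁺] = -0.4865 / 2 = -0.2432; [Al³⁺] = 10^(-0.2432) ≈ 0.57 M.

0.57 M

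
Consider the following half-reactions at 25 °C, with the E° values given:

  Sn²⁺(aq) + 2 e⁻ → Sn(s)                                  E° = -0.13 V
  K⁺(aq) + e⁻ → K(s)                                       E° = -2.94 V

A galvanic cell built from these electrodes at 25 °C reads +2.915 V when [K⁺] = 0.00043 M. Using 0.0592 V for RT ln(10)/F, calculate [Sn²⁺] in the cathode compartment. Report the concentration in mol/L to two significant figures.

Sn²⁺/Sn is the cathode, K⁺/K the anode: E°cell = +2.81 V, n = 2.
Overall reaction: Sn²⁺(aq) + 2 K(s) → Sn(s) + 2 K⁺(aq); Q = [K⁺]^2/[Sn²⁺]^1.
From E = E° − (0.0592/n) log Q: log Q = (E° − E)·n/0.0592 = (+2.81 − (+2.915))·2/0.0592 = -3.5473.
So 1·log[Sn²⁺] = 2·log(0.00043) − log Q = -6.7331 − (-3.5473) = -3.1858; [Sn²⁺] = 10^(-3.1858) ≈ 0.00065 M.

0.00065 M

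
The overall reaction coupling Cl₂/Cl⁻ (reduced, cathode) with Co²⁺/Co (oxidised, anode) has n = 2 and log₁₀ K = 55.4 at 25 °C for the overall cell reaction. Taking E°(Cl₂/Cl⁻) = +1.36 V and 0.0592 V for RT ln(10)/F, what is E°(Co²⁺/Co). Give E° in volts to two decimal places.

E°cell = (0.0592/n)·log K = (0.0592/2)(55.4) = +1.640 V.
Since Cl₂/Cl⁻ is the cathode and Co²⁺/Co the anode, E°cell = E°(Cl₂/Cl⁻) − E°(Co²⁺/Co).
So E°(Co²⁺/Co) = E°(Cl₂/Cl⁻) − E°cell = (+1.36) − (+1.640) = -0.28 V.

-0.28 V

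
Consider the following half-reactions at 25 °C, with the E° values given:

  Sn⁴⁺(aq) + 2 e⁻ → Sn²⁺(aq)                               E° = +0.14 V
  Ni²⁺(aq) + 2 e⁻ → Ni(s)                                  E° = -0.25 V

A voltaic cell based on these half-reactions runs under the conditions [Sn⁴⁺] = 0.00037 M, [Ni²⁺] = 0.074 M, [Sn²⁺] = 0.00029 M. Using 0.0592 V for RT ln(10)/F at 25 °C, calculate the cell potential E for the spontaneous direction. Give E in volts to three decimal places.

Sn⁴⁺/Sn²⁺ is the cathode (higher E°), Ni²⁺/Ni the anode: E°cell = +0.14 − (-0.25) = +0.39 V, n = 2.
Overall: Sn⁴⁺(aq) + Ni(s) → Sn²⁺(aq) + Ni²⁺(aq)
Q = [Sn²⁺]·[Ni²⁺] / ([Sn⁴⁺]); log Q = -1.237.
E = E° − (0.0592/n) log Q = +0.39 − (0.0592/2)(-1.237) = +0.427 V.

+0.427 V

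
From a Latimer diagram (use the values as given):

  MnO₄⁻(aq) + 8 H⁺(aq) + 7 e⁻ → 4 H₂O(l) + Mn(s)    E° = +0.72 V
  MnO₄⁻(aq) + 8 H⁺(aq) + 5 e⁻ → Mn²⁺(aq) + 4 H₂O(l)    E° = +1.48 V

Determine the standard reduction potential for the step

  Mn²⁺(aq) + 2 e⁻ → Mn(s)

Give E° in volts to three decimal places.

Sequential free energies add, so n₃E°₃ = n₁E°₁ + n₂E°₂.
With n₃ = 7, and the known step contributing 5×(+1.48) V, the unknown satisfies 2·E° = 7×(+0.72) − 5×(+1.48) = -2.360.
E° = -2.360 / 2 = -1.180 V.

-1.180 V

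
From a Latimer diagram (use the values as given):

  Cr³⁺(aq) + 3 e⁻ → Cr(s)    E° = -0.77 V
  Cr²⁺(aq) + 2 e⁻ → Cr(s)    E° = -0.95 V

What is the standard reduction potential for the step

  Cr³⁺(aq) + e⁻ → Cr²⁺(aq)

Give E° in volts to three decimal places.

-0.410 V

Sequential free energies add, so n₃E°₃ = n₁E°₁ + n₂E°₂.
With n₃ = 3, and the known step contributing 2×(-0.95) V, the unknown satisfies 1·E° = 3×(-0.77) − 2×(-0.95) = -0.410.
E° = -0.410 / 1 = -0.410 V.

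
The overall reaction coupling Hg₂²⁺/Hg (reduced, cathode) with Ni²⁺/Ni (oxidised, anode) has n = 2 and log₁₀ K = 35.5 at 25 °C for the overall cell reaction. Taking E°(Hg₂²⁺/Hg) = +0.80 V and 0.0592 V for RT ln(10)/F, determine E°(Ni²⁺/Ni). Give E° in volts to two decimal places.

-0.25 V

E°cell = (0.0592/n)·log K = (0.0592/2)(35.5) = +1.051 V.
Since Hg₂²⁺/Hg is the cathode and Ni²⁺/Ni the anode, E°cell = E°(Hg₂²⁺/Hg) − E°(Ni²⁺/Ni).
So E°(Ni²⁺/Ni) = E°(Hg₂²⁺/Hg) − E°cell = (+0.80) − (+1.051) = -0.25 V.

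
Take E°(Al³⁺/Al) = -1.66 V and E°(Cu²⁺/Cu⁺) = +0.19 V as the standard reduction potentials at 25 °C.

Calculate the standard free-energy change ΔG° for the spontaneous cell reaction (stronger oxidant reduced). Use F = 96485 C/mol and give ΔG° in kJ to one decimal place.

-535.5 kJ

Cu²⁺/Cu⁺ (E° = +0.19 V) is the cathode; Al³⁺/Al (E° = -1.66 V) is the anode, so E°cell = +1.85 V.
Balancing electrons gives n = 3 (lcm of 1 and 3).
ΔG° = −nFE° = −(3)(96485)(+1.85) = -535,492 J = -535.5 kJ.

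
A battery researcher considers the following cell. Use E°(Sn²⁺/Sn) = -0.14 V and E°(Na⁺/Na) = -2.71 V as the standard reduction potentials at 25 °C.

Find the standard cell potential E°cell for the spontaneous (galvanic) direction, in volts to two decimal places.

+2.57 V

The Sn²⁺/Sn couple has the higher reduction potential, so it is the cathode; Na⁺/Na is oxidised at the anode.
E°cell = E°(cathode) − E°(anode) = (-0.14) − (-2.71) = +2.57 V.
Since E°cell > 0, the reaction is spontaneous under standard conditions.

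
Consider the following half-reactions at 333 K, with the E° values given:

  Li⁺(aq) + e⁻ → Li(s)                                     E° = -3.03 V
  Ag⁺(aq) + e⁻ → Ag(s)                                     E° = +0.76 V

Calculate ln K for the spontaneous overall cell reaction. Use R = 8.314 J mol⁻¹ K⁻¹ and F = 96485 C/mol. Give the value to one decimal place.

Cathode: Ag⁺/Ag; anode: Li⁺/Li. E°cell = (+0.76) − (-3.03) = +3.79 V, with n = 1.
ΔG° = −nFE° = −RT ln K, so ln K = nFE°/(RT) = (1)(96485)(+3.79) / ((8.314)(333)) = 132.082.

132.1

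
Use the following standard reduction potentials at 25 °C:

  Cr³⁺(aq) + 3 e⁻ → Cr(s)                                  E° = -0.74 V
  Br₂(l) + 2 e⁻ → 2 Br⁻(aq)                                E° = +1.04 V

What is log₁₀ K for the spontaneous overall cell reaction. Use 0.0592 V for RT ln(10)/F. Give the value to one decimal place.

180.4

Cathode: Br₂/Br⁻; anode: Cr³⁺/Cr. E°cell = +1.78 V, n = 6.
log K = nE°cell / 0.0592 = (6)(+1.78) / 0.0592 = 180.4.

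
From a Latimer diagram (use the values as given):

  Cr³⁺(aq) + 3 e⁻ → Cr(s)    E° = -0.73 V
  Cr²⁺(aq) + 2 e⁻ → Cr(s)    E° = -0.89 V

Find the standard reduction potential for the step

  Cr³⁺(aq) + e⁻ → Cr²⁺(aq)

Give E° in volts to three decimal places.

-0.410 V

Sequential free energies add, so n₃E°₃ = n₁E°₁ + n₂E°₂.
With n₃ = 3, and the known step contributing 2×(-0.89) V, the unknown satisfies 1·E° = 3×(-0.73) − 2×(-0.89) = -0.410.
E° = -0.410 / 1 = -0.410 V.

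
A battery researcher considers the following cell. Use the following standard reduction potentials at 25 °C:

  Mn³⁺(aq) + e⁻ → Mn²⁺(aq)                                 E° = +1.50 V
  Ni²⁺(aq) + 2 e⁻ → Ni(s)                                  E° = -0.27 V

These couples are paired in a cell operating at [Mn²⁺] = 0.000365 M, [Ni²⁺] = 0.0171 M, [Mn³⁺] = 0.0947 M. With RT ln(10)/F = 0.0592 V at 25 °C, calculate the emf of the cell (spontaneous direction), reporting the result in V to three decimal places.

+1.965 V

Mn³⁺/Mn²⁺ is the cathode (higher E°), Ni²⁺/Ni the anode: E°cell = +1.50 − (-0.27) = +1.77 V, n = 2.
Overall: 2 Mn³⁺(aq) + Ni(s) → 2 Mn²⁺(aq) + Ni²⁺(aq)
Q = [Mn²⁺]^2·[Ni²⁺] / ([Mn³⁺]^2); log Q = -6.595.
E = E° − (0.0592/n) log Q = +1.77 − (0.0592/2)(-6.595) = +1.965 V.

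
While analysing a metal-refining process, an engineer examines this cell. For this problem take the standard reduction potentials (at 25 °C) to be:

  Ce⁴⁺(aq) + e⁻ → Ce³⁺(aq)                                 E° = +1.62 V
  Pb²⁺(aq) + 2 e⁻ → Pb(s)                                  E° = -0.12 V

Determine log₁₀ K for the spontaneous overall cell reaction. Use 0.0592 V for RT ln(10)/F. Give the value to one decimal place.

58.8

Cathode: Ce⁴⁺/Ce³⁺; anode: Pb²⁺/Pb. E°cell = +1.74 V, n = 2.
log K = nE°cell / 0.0592 = (2)(+1.74) / 0.0592 = 58.8.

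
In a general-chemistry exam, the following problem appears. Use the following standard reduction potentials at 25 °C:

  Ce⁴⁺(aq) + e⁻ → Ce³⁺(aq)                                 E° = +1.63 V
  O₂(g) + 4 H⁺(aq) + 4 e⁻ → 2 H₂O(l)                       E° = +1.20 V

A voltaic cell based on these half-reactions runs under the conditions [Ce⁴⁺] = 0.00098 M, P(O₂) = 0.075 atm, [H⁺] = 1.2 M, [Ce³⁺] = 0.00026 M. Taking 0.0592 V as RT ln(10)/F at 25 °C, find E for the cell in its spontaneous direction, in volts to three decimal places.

+0.476 V

Ce⁴⁺/Ce³⁺ is the cathode (higher E°), O₂/H₂O the anode: E°cell = +1.63 − (+1.20) = +0.43 V, n = 4.
Overall: 4 Ce⁴⁺(aq) + 2 H₂O(l) → 4 Ce³⁺(aq) + O₂(g) + 4 H⁺(aq)
Q = [Ce³⁺]^4·P(O₂)·[H⁺]^4 / ([Ce⁴⁺]^4); log Q = -3.113.
E = E° − (0.0592/n) log Q = +0.43 − (0.0592/4)(-3.113) = +0.476 V.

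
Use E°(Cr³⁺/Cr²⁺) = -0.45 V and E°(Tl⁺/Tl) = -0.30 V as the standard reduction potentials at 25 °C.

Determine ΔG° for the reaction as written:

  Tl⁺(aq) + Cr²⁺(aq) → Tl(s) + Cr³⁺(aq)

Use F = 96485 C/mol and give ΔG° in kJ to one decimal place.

-14.5 kJ

As written, Tl⁺/Tl is reduced (cathode) and Cr³⁺/Cr²⁺ is oxidised (anode), so E°cell = (-0.30) − (-0.45) = +0.15 V.
Balancing electrons gives n = 1.
ΔG° = −nFE° = −(1)(96485)(+0.15) = -14,473 J = -14.5 kJ.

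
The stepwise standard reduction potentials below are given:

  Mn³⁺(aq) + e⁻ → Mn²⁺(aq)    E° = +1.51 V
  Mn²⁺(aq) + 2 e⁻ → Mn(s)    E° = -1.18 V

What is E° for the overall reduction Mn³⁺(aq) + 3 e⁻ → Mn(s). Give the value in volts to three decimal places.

-0.283 V

Standard free energies of sequential steps add: ΔG°₃ = ΔG°₁ + ΔG°₂, so n₃E°₃ = n₁E°₁ + n₂E°₂.
E°₃ = (1×+1.51 + 2×-1.18) / 3 = (-0.850) / 3 = -0.283 V.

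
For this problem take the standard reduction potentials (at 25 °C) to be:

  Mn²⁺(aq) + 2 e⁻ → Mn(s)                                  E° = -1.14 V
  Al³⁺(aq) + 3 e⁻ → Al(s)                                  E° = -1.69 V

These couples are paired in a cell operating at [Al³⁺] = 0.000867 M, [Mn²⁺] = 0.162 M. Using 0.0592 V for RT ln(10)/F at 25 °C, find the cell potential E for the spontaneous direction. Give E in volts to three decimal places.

+0.587 V

Mn²⁺/Mn is the cathode (higher E°), Al³⁺/Al the anode: E°cell = -1.14 − (-1.69) = +0.55 V, n = 6.
Overall: 3 Mn²⁺(aq) + 2 Al(s) → 3 Mn(s) + 2 Al³⁺(aq)
Q = [Al³⁺]^2 / ([Mn²⁺]^3); log Q = -3.753.
E = E° − (0.0592/n) log Q = +0.55 − (0.0592/6)(-3.753) = +0.587 V.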